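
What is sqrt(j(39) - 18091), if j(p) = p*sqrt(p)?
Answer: sqrt(-18091 + 39*sqrt(39)) ≈ 133.59*I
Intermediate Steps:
j(p) = p**(3/2)
sqrt(j(39) - 18091) = sqrt(39**(3/2) - 18091) = sqrt(39*sqrt(39) - 18091) = sqrt(-18091 + 39*sqrt(39))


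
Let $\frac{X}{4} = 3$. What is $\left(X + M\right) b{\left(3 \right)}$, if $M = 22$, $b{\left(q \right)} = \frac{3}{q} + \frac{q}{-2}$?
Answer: $-17$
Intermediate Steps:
$X = 12$ ($X = 4 \cdot 3 = 12$)
$b{\left(q \right)} = \frac{3}{q} - \frac{q}{2}$ ($b{\left(q \right)} = \frac{3}{q} + q \left(- \frac{1}{2}\right) = \frac{3}{q} - \frac{q}{2}$)
$\left(X + M\right) b{\left(3 \right)} = \left(12 + 22\right) \left(\frac{3}{3} - \frac{3}{2}\right) = 34 \left(3 \cdot \frac{1}{3} - \frac{3}{2}\right) = 34 \left(1 - \frac{3}{2}\right) = 34 \left(- \frac{1}{2}\right) = -17$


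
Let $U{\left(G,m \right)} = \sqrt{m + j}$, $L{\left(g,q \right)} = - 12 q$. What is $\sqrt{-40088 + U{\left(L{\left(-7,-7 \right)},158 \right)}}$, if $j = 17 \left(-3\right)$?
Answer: $\sqrt{-40088 + \sqrt{107}} \approx 200.19 i$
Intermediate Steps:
$j = -51$
$U{\left(G,m \right)} = \sqrt{-51 + m}$ ($U{\left(G,m \right)} = \sqrt{m - 51} = \sqrt{-51 + m}$)
$\sqrt{-40088 + U{\left(L{\left(-7,-7 \right)},158 \right)}} = \sqrt{-40088 + \sqrt{-51 + 158}} = \sqrt{-40088 + \sqrt{107}}$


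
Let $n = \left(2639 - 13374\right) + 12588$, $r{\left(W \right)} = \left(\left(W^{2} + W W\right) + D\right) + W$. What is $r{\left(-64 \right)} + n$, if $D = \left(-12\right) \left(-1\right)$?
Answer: $9993$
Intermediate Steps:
$D = 12$
$r{\left(W \right)} = 12 + W + 2 W^{2}$ ($r{\left(W \right)} = \left(\left(W^{2} + W W\right) + 12\right) + W = \left(\left(W^{2} + W^{2}\right) + 12\right) + W = \left(2 W^{2} + 12\right) + W = \left(12 + 2 W^{2}\right) + W = 12 + W + 2 W^{2}$)
$n = 1853$ ($n = -10735 + 12588 = 1853$)
$r{\left(-64 \right)} + n = \left(12 - 64 + 2 \left(-64\right)^{2}\right) + 1853 = \left(12 - 64 + 2 \cdot 4096\right) + 1853 = \left(12 - 64 + 8192\right) + 1853 = 8140 + 1853 = 9993$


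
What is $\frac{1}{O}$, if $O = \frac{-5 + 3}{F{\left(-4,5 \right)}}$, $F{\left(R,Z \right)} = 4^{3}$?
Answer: $-32$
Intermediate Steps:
$F{\left(R,Z \right)} = 64$
$O = - \frac{1}{32}$ ($O = \frac{-5 + 3}{64} = \left(-2\right) \frac{1}{64} = - \frac{1}{32} \approx -0.03125$)
$\frac{1}{O} = \frac{1}{- \frac{1}{32}} = -32$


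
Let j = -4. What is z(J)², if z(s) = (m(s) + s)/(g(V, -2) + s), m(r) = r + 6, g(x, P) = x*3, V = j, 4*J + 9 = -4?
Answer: 4/3721 ≈ 0.0010750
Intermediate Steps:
J = -13/4 (J = -9/4 + (¼)*(-4) = -9/4 - 1 = -13/4 ≈ -3.2500)
V = -4
g(x, P) = 3*x
m(r) = 6 + r
z(s) = (6 + 2*s)/(-12 + s) (z(s) = ((6 + s) + s)/(3*(-4) + s) = (6 + 2*s)/(-12 + s))
z(J)² = (2*(3 - 13/4)/(-12 - 13/4))² = (2*(-¼)/(-61/4))² = (2*(-4/61)*(-¼))² = (2/61)² = 4/3721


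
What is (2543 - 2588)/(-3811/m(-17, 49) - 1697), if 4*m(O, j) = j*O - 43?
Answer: 9855/367832 ≈ 0.026792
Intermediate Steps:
m(O, j) = -43/4 + O*j/4 (m(O, j) = (j*O - 43)/4 = (O*j - 43)/4 = (-43 + O*j)/4 = -43/4 + O*j/4)
(2543 - 2588)/(-3811/m(-17, 49) - 1697) = (2543 - 2588)/(-3811/(-43/4 + (1/4)*(-17)*49) - 1697) = -45/(-3811/(-43/4 - 833/4) - 1697) = -45/(-3811/(-219) - 1697) = -45/(-3811*(-1/219) - 1697) = -45/(3811/219 - 1697) = -45/(-367832/219) = -45*(-219/367832) = 9855/367832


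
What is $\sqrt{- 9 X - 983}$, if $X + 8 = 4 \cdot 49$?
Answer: $5 i \sqrt{107} \approx 51.72 i$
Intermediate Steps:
$X = 188$ ($X = -8 + 4 \cdot 49 = -8 + 196 = 188$)
$\sqrt{- 9 X - 983} = \sqrt{\left(-9\right) 188 - 983} = \sqrt{-1692 - 983} = \sqrt{-2675} = 5 i \sqrt{107}$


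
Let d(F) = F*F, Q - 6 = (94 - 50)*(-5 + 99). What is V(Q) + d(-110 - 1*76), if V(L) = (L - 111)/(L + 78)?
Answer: 145999151/4220 ≈ 34597.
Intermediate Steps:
Q = 4142 (Q = 6 + (94 - 50)*(-5 + 99) = 6 + 44*94 = 6 + 4136 = 4142)
d(F) = F**2
V(L) = (-111 + L)/(78 + L)
V(Q) + d(-110 - 1*76) = (-111 + 4142)/(78 + 4142) + (-110 - 1*76)**2 = 4031/4220 + (-110 - 76)**2 = (1/4220)*4031 + (-186)**2 = 4031/4220 + 34596 = 145999151/4220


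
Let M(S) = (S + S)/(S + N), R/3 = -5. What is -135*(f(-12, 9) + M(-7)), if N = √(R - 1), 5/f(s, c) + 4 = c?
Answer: -4401/13 - 1512*I/13 ≈ -338.54 - 116.31*I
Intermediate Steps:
R = -15 (R = 3*(-5) = -15)
f(s, c) = 5/(-4 + c)
N = 4*I (N = √(-15 - 1) = √(-16) = 4*I ≈ 4.0*I)
M(S) = 2*S/(S + 4*I) (M(S) = (S + S)/(S + 4*I) = (2*S)/(S + 4*I) = 2*S/(S + 4*I))
-135*(f(-12, 9) + M(-7)) = -135*(5/(-4 + 9) + 2*(-7)/(-7 + 4*I)) = -135*(5/5 + 2*(-7)*((-7 - 4*I)/65)) = -135*(5*(⅕) + (98/65 + 56*I/65)) = -135*(1 + (98/65 + 56*I/65)) = -135*(163/65 + 56*I/65) = -4401/13 - 1512*I/13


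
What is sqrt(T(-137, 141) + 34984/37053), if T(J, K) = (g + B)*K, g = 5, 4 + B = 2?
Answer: sqrt(64671495151)/12351 ≈ 20.590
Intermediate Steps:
B = -2 (B = -4 + 2 = -2)
T(J, K) = 3*K (T(J, K) = (5 - 2)*K = 3*K)
sqrt(T(-137, 141) + 34984/37053) = sqrt(3*141 + 34984/37053) = sqrt(423 + 34984*(1/37053)) = sqrt(423 + 34984/37053) = sqrt(15708403/37053) = sqrt(64671495151)/12351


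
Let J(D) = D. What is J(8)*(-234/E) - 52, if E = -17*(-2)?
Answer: -1820/17 ≈ -107.06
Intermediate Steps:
E = 34
J(8)*(-234/E) - 52 = 8*(-234/34) - 52 = 8*(-234*1/34) - 52 = 8*(-117/17) - 52 = -936/17 - 52 = -1820/17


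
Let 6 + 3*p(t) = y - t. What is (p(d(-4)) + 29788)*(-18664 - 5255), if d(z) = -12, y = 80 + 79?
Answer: -713814717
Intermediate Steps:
y = 159
p(t) = 51 - t/3 (p(t) = -2 + (159 - t)/3 = -2 + (53 - t/3) = 51 - t/3)
(p(d(-4)) + 29788)*(-18664 - 5255) = ((51 - 1/3*(-12)) + 29788)*(-18664 - 5255) = ((51 + 4) + 29788)*(-23919) = (55 + 29788)*(-23919) = 29843*(-23919) = -713814717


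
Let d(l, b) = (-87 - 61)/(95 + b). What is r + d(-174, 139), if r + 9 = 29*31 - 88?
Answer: 93760/117 ≈ 801.37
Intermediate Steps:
d(l, b) = -148/(95 + b)
r = 802 (r = -9 + (29*31 - 88) = -9 + (899 - 88) = -9 + 811 = 802)
r + d(-174, 139) = 802 - 148/(95 + 139) = 802 - 148/234 = 802 - 148*1/234 = 802 - 74/117 = 93760/117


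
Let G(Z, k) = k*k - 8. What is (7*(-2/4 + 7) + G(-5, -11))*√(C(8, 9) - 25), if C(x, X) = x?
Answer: 317*I*√17/2 ≈ 653.51*I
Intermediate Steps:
G(Z, k) = -8 + k² (G(Z, k) = k² - 8 = -8 + k²)
(7*(-2/4 + 7) + G(-5, -11))*√(C(8, 9) - 25) = (7*(-2/4 + 7) + (-8 + (-11)²))*√(8 - 25) = (7*(-2*¼ + 7) + (-8 + 121))*√(-17) = (7*(-½ + 7) + 113)*(I*√17) = (7*(13/2) + 113)*(I*√17) = (91/2 + 113)*(I*√17) = 317*(I*√17)/2 = 317*I*√17/2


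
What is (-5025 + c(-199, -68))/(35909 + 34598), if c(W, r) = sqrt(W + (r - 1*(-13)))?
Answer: -5025/70507 + I*sqrt(254)/70507 ≈ -0.07127 + 0.00022604*I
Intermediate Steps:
c(W, r) = sqrt(13 + W + r) (c(W, r) = sqrt(W + (r + 13)) = sqrt(W + (13 + r)) = sqrt(13 + W + r))
(-5025 + c(-199, -68))/(35909 + 34598) = (-5025 + sqrt(13 - 199 - 68))/(35909 + 34598) = (-5025 + sqrt(-254))/70507 = (-5025 + I*sqrt(254))*(1/70507) = -5025/70507 + I*sqrt(254)/70507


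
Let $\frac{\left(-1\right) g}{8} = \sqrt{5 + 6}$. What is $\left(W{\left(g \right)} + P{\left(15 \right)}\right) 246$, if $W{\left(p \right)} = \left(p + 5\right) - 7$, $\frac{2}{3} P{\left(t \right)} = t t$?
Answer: $82533 - 1968 \sqrt{11} \approx 76006.0$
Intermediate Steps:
$P{\left(t \right)} = \frac{3 t^{2}}{2}$ ($P{\left(t \right)} = \frac{3 t t}{2} = \frac{3 t^{2}}{2}$)
$g = - 8 \sqrt{11}$ ($g = - 8 \sqrt{5 + 6} = - 8 \sqrt{11} \approx -26.533$)
$W{\left(p \right)} = -2 + p$ ($W{\left(p \right)} = \left(5 + p\right) - 7 = -2 + p$)
$\left(W{\left(g \right)} + P{\left(15 \right)}\right) 246 = \left(\left(-2 - 8 \sqrt{11}\right) + \frac{3 \cdot 15^{2}}{2}\right) 246 = \left(\left(-2 - 8 \sqrt{11}\right) + \frac{3}{2} \cdot 225\right) 246 = \left(\left(-2 - 8 \sqrt{11}\right) + \frac{675}{2}\right) 246 = \left(\frac{671}{2} - 8 \sqrt{11}\right) 246 = 82533 - 1968 \sqrt{11}$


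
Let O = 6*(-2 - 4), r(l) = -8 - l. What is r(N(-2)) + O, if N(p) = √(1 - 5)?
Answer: -44 - 2*I ≈ -44.0 - 2.0*I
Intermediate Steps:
N(p) = 2*I (N(p) = √(-4) = 2*I)
O = -36 (O = 6*(-6) = -36)
r(N(-2)) + O = (-8 - 2*I) - 36 = -44 - 2*I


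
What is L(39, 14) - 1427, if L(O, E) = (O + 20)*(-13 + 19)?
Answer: -1073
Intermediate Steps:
L(O, E) = 120 + 6*O (L(O, E) = (20 + O)*6 = 120 + 6*O)
L(39, 14) - 1427 = (120 + 6*39) - 1427 = (120 + 234) - 1427 = 354 - 1427 = -1073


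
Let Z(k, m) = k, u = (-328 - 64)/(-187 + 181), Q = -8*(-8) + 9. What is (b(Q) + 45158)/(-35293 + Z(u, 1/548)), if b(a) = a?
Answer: -135693/105683 ≈ -1.2840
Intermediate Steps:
Q = 73 (Q = 64 + 9 = 73)
u = 196/3 (u = -392/(-6) = -392*(-⅙) = 196/3 ≈ 65.333)
(b(Q) + 45158)/(-35293 + Z(u, 1/548)) = (73 + 45158)/(-35293 + 196/3) = 45231/(-105683/3) = 45231*(-3/105683) = -135693/105683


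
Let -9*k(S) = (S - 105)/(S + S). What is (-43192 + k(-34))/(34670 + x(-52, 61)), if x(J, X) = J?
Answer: -26433643/21186216 ≈ -1.2477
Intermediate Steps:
k(S) = -(-105 + S)/(18*S) (k(S) = -(S - 105)/(9*(S + S)) = -(-105 + S)/(9*(2*S)) = -(-105 + S)*1/(2*S)/9 = -(-105 + S)/(18*S))
(-43192 + k(-34))/(34670 + x(-52, 61)) = (-43192 + (1/18)*(105 - 1*(-34))/(-34))/(34670 - 52) = (-43192 + (1/18)*(-1/34)*(105 + 34))/34618 = (-43192 + (1/18)*(-1/34)*139)*(1/34618) = (-43192 - 139/612)*(1/34618) = -26433643/612*1/34618 = -26433643/21186216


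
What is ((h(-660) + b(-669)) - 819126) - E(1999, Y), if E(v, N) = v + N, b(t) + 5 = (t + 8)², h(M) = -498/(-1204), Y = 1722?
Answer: -232330213/602 ≈ -3.8593e+5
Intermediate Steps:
h(M) = 249/602 (h(M) = -498*(-1/1204) = 249/602)
b(t) = -5 + (8 + t)² (b(t) = -5 + (t + 8)² = -5 + (8 + t)²)
E(v, N) = N + v
((h(-660) + b(-669)) - 819126) - E(1999, Y) = ((249/602 + (-5 + (8 - 669)²)) - 819126) - (1722 + 1999) = ((249/602 + (-5 + (-661)²)) - 819126) - 1*3721 = ((249/602 + (-5 + 436921)) - 819126) - 3721 = ((249/602 + 436916) - 819126) - 3721 = (263023681/602 - 819126) - 3721 = -230090171/602 - 3721 = -232330213/602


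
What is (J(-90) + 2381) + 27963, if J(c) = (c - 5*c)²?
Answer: 159944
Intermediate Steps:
J(c) = 16*c² (J(c) = (-4*c)² = 16*c²)
(J(-90) + 2381) + 27963 = (16*(-90)² + 2381) + 27963 = (16*8100 + 2381) + 27963 = (129600 + 2381) + 27963 = 131981 + 27963 = 159944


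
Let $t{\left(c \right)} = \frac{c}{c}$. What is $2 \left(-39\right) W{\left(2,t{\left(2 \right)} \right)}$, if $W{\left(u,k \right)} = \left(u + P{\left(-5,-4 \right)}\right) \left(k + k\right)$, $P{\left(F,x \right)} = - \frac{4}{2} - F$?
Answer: $-780$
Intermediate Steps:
$t{\left(c \right)} = 1$
$P{\left(F,x \right)} = -2 - F$ ($P{\left(F,x \right)} = \left(-4\right) \frac{1}{2} - F = -2 - F$)
$W{\left(u,k \right)} = 2 k \left(3 + u\right)$ ($W{\left(u,k \right)} = \left(u - -3\right) \left(k + k\right) = \left(u + \left(-2 + 5\right)\right) 2 k = \left(u + 3\right) 2 k = \left(3 + u\right) 2 k = 2 k \left(3 + u\right)$)
$2 \left(-39\right) W{\left(2,t{\left(2 \right)} \right)} = 2 \left(-39\right) 2 \cdot 1 \left(3 + 2\right) = - 78 \cdot 2 \cdot 1 \cdot 5 = \left(-78\right) 10 = -780$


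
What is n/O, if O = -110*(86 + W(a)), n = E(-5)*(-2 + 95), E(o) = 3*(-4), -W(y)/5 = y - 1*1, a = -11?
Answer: 279/4015 ≈ 0.069489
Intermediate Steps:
W(y) = 5 - 5*y (W(y) = -5*(y - 1*1) = -5*(y - 1) = -5*(-1 + y) = 5 - 5*y)
E(o) = -12
n = -1116 (n = -12*(-2 + 95) = -12*93 = -1116)
O = -16060 (O = -110*(86 + (5 - 5*(-11))) = -110*(86 + (5 + 55)) = -110*(86 + 60) = -110*146 = -16060)
n/O = -1116/(-16060) = -1116*(-1/16060) = 279/4015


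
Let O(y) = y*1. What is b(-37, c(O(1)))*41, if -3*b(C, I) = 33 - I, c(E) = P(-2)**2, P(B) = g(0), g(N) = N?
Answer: -451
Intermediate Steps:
O(y) = y
P(B) = 0
c(E) = 0 (c(E) = 0**2 = 0)
b(C, I) = -11 + I/3 (b(C, I) = -(33 - I)/3 = -11 + I/3)
b(-37, c(O(1)))*41 = (-11 + (1/3)*0)*41 = (-11 + 0)*41 = -11*41 = -451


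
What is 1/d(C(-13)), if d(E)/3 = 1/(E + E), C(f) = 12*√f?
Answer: 8*I*√13 ≈ 28.844*I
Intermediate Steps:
d(E) = 3/(2*E) (d(E) = 3/(E + E) = 3/((2*E)) = 3*(1/(2*E)) = 3/(2*E))
1/d(C(-13)) = 1/(3/(2*((12*√(-13))))) = 1/(3/(2*((12*(I*√13))))) = 1/(3/(2*((12*I*√13)))) = 1/(3*(-I*√13/156)/2) = 1/(-I*√13/104) = 8*I*√13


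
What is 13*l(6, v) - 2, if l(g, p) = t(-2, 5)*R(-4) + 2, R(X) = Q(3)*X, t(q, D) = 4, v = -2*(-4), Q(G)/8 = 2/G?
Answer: -3256/3 ≈ -1085.3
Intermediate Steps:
Q(G) = 16/G (Q(G) = 8*(2/G) = 16/G)
v = 8
R(X) = 16*X/3 (R(X) = (16/3)*X = (16*(1/3))*X = 16*X/3)
l(g, p) = -250/3 (l(g, p) = 4*((16/3)*(-4)) + 2 = 4*(-64/3) + 2 = -256/3 + 2 = -250/3)
13*l(6, v) - 2 = 13*(-250/3) - 2 = -3250/3 - 2 = -3256/3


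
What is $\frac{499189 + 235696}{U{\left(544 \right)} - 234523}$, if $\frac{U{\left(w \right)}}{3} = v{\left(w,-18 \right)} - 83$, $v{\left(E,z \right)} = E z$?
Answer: $- \frac{734885}{264148} \approx -2.7821$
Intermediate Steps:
$U{\left(w \right)} = -249 - 54 w$ ($U{\left(w \right)} = 3 \left(w \left(-18\right) - 83\right) = 3 \left(- 18 w - 83\right) = 3 \left(-83 - 18 w\right) = -249 - 54 w$)
$\frac{499189 + 235696}{U{\left(544 \right)} - 234523} = \frac{499189 + 235696}{\left(-249 - 29376\right) - 234523} = \frac{734885}{\left(-249 - 29376\right) - 234523} = \frac{734885}{-29625 - 234523} = \frac{734885}{-264148} = 734885 \left(- \frac{1}{264148}\right) = - \frac{734885}{264148}$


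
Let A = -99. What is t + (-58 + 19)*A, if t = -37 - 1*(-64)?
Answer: 3888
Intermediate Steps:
t = 27 (t = -37 + 64 = 27)
t + (-58 + 19)*A = 27 + (-58 + 19)*(-99) = 27 - 39*(-99) = 27 + 3861 = 3888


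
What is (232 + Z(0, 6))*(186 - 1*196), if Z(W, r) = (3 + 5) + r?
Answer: -2460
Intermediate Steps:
Z(W, r) = 8 + r
(232 + Z(0, 6))*(186 - 1*196) = (232 + (8 + 6))*(186 - 1*196) = (232 + 14)*(186 - 196) = 246*(-10) = -2460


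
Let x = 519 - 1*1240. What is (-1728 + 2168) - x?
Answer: 1161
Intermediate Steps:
x = -721 (x = 519 - 1240 = -721)
(-1728 + 2168) - x = (-1728 + 2168) - 1*(-721) = 440 + 721 = 1161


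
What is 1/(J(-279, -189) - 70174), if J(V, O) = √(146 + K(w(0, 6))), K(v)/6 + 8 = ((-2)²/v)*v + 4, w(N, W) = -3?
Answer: -35087/2462195065 - √146/4924390130 ≈ -1.4253e-5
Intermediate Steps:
K(v) = 0 (K(v) = -48 + 6*(((-2)²/v)*v + 4) = -48 + 6*((4/v)*v + 4) = -48 + 6*(4 + 4) = -48 + 6*8 = -48 + 48 = 0)
J(V, O) = √146 (J(V, O) = √(146 + 0) = √146)
1/(J(-279, -189) - 70174) = 1/(√146 - 70174) = 1/(-70174 + √146)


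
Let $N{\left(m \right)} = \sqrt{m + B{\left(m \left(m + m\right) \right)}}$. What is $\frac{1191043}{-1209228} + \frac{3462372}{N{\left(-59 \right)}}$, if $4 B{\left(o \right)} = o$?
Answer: $- \frac{1191043}{1209228} + \frac{1154124 \sqrt{6726}}{1121} \approx 84435.0$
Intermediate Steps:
$B{\left(o \right)} = \frac{o}{4}$
$N{\left(m \right)} = \sqrt{m + \frac{m^{2}}{2}}$ ($N{\left(m \right)} = \sqrt{m + \frac{m \left(m + m\right)}{4}} = \sqrt{m + \frac{m 2 m}{4}} = \sqrt{m + \frac{2 m^{2}}{4}} = \sqrt{m + \frac{m^{2}}{2}}$)
$\frac{1191043}{-1209228} + \frac{3462372}{N{\left(-59 \right)}} = \frac{1191043}{-1209228} + \frac{3462372}{\frac{1}{2} \sqrt{2} \sqrt{- 59 \left(2 - 59\right)}} = 1191043 \left(- \frac{1}{1209228}\right) + \frac{3462372}{\frac{1}{2} \sqrt{2} \sqrt{\left(-59\right) \left(-57\right)}} = - \frac{1191043}{1209228} + \frac{3462372}{\frac{1}{2} \sqrt{2} \sqrt{3363}} = - \frac{1191043}{1209228} + \frac{3462372}{\frac{1}{2} \sqrt{6726}} = - \frac{1191043}{1209228} + 3462372 \frac{\sqrt{6726}}{3363} = - \frac{1191043}{1209228} + \frac{1154124 \sqrt{6726}}{1121}$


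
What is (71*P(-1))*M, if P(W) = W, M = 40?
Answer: -2840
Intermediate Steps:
(71*P(-1))*M = (71*(-1))*40 = -71*40 = -2840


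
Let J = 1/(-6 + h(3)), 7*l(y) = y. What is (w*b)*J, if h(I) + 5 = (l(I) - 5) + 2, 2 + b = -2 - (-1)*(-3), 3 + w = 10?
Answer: 343/95 ≈ 3.6105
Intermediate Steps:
w = 7 (w = -3 + 10 = 7)
l(y) = y/7
b = -7 (b = -2 + (-2 - (-1)*(-3)) = -2 + (-2 - 1*3) = -2 + (-2 - 3) = -2 - 5 = -7)
h(I) = -8 + I/7 (h(I) = -5 + ((I/7 - 5) + 2) = -5 + ((-5 + I/7) + 2) = -5 + (-3 + I/7) = -8 + I/7)
J = -7/95 (J = 1/(-6 + (-8 + (⅐)*3)) = 1/(-6 + (-8 + 3/7)) = 1/(-6 - 53/7) = 1/(-95/7) = -7/95 ≈ -0.073684)
(w*b)*J = (7*(-7))*(-7/95) = -49*(-7/95) = 343/95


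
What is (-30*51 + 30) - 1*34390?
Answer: -35890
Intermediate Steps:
(-30*51 + 30) - 1*34390 = (-1530 + 30) - 34390 = -1500 - 34390 = -35890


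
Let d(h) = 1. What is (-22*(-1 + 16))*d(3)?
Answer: -330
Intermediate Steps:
(-22*(-1 + 16))*d(3) = -22*(-1 + 16)*1 = -22*15*1 = -330*1 = -330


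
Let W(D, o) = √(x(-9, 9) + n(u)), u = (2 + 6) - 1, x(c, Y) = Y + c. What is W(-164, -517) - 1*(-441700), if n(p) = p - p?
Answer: 441700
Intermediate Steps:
u = 7 (u = 8 - 1 = 7)
n(p) = 0
W(D, o) = 0 (W(D, o) = √((9 - 9) + 0) = √(0 + 0) = √0 = 0)
W(-164, -517) - 1*(-441700) = 0 - 1*(-441700) = 0 + 441700 = 441700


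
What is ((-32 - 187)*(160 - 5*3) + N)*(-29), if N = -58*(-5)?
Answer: 912485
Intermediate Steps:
N = 290
((-32 - 187)*(160 - 5*3) + N)*(-29) = ((-32 - 187)*(160 - 5*3) + 290)*(-29) = (-219*(160 - 15) + 290)*(-29) = (-219*145 + 290)*(-29) = (-31755 + 290)*(-29) = -31465*(-29) = 912485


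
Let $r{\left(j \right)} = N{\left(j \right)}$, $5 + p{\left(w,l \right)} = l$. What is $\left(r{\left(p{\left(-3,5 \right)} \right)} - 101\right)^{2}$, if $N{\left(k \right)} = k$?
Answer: $10201$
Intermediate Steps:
$p{\left(w,l \right)} = -5 + l$
$r{\left(j \right)} = j$
$\left(r{\left(p{\left(-3,5 \right)} \right)} - 101\right)^{2} = \left(\left(-5 + 5\right) - 101\right)^{2} = \left(0 - 101\right)^{2} = \left(-101\right)^{2} = 10201$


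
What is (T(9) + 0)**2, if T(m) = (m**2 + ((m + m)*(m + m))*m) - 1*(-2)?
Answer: 8994001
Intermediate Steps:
T(m) = 2 + m**2 + 4*m**3 (T(m) = (m**2 + ((2*m)*(2*m))*m) + 2 = (m**2 + (4*m**2)*m) + 2 = (m**2 + 4*m**3) + 2 = 2 + m**2 + 4*m**3)
(T(9) + 0)**2 = ((2 + 9**2 + 4*9**3) + 0)**2 = ((2 + 81 + 4*729) + 0)**2 = ((2 + 81 + 2916) + 0)**2 = (2999 + 0)**2 = 2999**2 = 8994001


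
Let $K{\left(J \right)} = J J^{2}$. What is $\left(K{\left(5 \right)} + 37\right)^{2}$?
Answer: $26244$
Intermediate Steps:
$K{\left(J \right)} = J^{3}$
$\left(K{\left(5 \right)} + 37\right)^{2} = \left(5^{3} + 37\right)^{2} = \left(125 + 37\right)^{2} = 162^{2} = 26244$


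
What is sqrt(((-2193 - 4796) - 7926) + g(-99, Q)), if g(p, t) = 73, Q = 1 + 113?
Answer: I*sqrt(14842) ≈ 121.83*I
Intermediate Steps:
Q = 114
sqrt(((-2193 - 4796) - 7926) + g(-99, Q)) = sqrt(((-2193 - 4796) - 7926) + 73) = sqrt((-6989 - 7926) + 73) = sqrt(-14915 + 73) = sqrt(-14842) = I*sqrt(14842)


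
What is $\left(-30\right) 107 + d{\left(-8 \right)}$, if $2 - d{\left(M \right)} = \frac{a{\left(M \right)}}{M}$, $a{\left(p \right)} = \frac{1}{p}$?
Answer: $- \frac{205313}{64} \approx -3208.0$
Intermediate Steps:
$d{\left(M \right)} = 2 - \frac{1}{M^{2}}$ ($d{\left(M \right)} = 2 - \frac{1}{M M} = 2 - \frac{1}{M^{2}}$)
$\left(-30\right) 107 + d{\left(-8 \right)} = \left(-30\right) 107 + \left(2 - \frac{1}{64}\right) = -3210 + \left(2 - \frac{1}{64}\right) = -3210 + \frac{127}{64} = - \frac{205313}{64}$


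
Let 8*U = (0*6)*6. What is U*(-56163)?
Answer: 0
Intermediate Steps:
U = 0 (U = ((0*6)*6)/8 = (0*6)/8 = (⅛)*0 = 0)
U*(-56163) = 0*(-56163) = 0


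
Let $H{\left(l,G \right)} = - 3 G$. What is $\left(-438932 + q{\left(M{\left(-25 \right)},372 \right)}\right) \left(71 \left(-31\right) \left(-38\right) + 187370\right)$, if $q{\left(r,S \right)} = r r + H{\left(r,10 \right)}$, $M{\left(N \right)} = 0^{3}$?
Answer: $-118962213696$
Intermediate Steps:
$M{\left(N \right)} = 0$
$q{\left(r,S \right)} = -30 + r^{2}$ ($q{\left(r,S \right)} = r r - 30 = r^{2} - 30 = -30 + r^{2}$)
$\left(-438932 + q{\left(M{\left(-25 \right)},372 \right)}\right) \left(71 \left(-31\right) \left(-38\right) + 187370\right) = \left(-438932 - \left(30 - 0^{2}\right)\right) \left(71 \left(-31\right) \left(-38\right) + 187370\right) = \left(-438932 + \left(-30 + 0\right)\right) \left(\left(-2201\right) \left(-38\right) + 187370\right) = \left(-438932 - 30\right) \left(83638 + 187370\right) = \left(-438962\right) 271008 = -118962213696$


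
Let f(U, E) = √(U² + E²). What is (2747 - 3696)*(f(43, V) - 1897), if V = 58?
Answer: 1800253 - 949*√5213 ≈ 1.7317e+6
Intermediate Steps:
f(U, E) = √(E² + U²)
(2747 - 3696)*(f(43, V) - 1897) = (2747 - 3696)*(√(58² + 43²) - 1897) = -949*(√(3364 + 1849) - 1897) = -949*(√5213 - 1897) = -949*(-1897 + √5213) = 1800253 - 949*√5213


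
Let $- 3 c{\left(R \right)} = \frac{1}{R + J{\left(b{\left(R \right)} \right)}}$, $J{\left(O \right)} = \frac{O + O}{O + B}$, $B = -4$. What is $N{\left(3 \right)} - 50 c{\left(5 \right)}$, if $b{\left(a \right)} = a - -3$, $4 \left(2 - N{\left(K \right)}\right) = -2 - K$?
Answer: $\frac{551}{108} \approx 5.1019$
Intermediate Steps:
$N{\left(K \right)} = \frac{5}{2} + \frac{K}{4}$ ($N{\left(K \right)} = 2 - \frac{-2 - K}{4} = 2 + \left(\frac{1}{2} + \frac{K}{4}\right) = \frac{5}{2} + \frac{K}{4}$)
$b{\left(a \right)} = 3 + a$ ($b{\left(a \right)} = a + 3 = 3 + a$)
$J{\left(O \right)} = \frac{2 O}{-4 + O}$ ($J{\left(O \right)} = \frac{O + O}{O - 4} = \frac{2 O}{-4 + O}$)
$c{\left(R \right)} = - \frac{1}{3 \left(R + \frac{2 \left(3 + R\right)}{-1 + R}\right)}$ ($c{\left(R \right)} = - \frac{1}{3 \left(R + \frac{2 \left(3 + R\right)}{-4 + \left(3 + R\right)}\right)} = - \frac{1}{3 \left(R + \frac{2 \left(3 + R\right)}{-1 + R}\right)}$)
$N{\left(3 \right)} - 50 c{\left(5 \right)} = \left(\frac{5}{2} + \frac{1}{4} \cdot 3\right) - 50 \frac{1 - 5}{3 \left(6 + 5 + 5^{2}\right)} = \left(\frac{5}{2} + \frac{3}{4}\right) - 50 \frac{1 - 5}{3 \left(6 + 5 + 25\right)} = \frac{13}{4} - 50 \cdot \frac{1}{3} \cdot \frac{1}{36} \left(-4\right) = \frac{13}{4} - - \frac{50}{27} = \frac{13}{4} + \frac{50}{27} = \frac{551}{108}$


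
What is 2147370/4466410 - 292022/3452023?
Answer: 610848064849/1541815004743 ≈ 0.39619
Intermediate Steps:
2147370/4466410 - 292022/3452023 = 2147370*(1/4466410) - 292022*1/3452023 = 214737/446641 - 292022/3452023 = 610848064849/1541815004743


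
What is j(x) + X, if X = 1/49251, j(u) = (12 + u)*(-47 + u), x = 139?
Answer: 684194893/49251 ≈ 13892.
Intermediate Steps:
j(u) = (-47 + u)*(12 + u)
X = 1/49251 ≈ 2.0304e-5
j(x) + X = (-564 + 139² - 35*139) + 1/49251 = (-564 + 19321 - 4865) + 1/49251 = 13892 + 1/49251 = 684194893/49251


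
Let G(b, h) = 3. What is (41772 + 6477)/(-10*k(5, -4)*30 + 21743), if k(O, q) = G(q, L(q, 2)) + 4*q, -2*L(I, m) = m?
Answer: 48249/25643 ≈ 1.8816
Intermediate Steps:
L(I, m) = -m/2
k(O, q) = 3 + 4*q
(41772 + 6477)/(-10*k(5, -4)*30 + 21743) = (41772 + 6477)/(-10*(3 + 4*(-4))*30 + 21743) = 48249/(-10*(3 - 16)*30 + 21743) = 48249/(-10*(-13)*30 + 21743) = 48249/(130*30 + 21743) = 48249/(3900 + 21743) = 48249/25643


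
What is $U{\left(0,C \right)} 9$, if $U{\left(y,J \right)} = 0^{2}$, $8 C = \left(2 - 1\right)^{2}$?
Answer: $0$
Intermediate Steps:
$C = \frac{1}{8}$ ($C = \frac{\left(2 - 1\right)^{2}}{8} = \frac{1^{2}}{8} = \frac{1}{8} \cdot 1 = \frac{1}{8} \approx 0.125$)
$U{\left(y,J \right)} = 0$
$U{\left(0,C \right)} 9 = 0 \cdot 9 = 0$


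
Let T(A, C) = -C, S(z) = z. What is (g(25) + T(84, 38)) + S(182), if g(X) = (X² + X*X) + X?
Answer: 1419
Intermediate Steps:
g(X) = X + 2*X² (g(X) = (X² + X²) + X = 2*X² + X = X + 2*X²)
(g(25) + T(84, 38)) + S(182) = (25*(1 + 2*25) - 1*38) + 182 = (25*(1 + 50) - 38) + 182 = (25*51 - 38) + 182 = (1275 - 38) + 182 = 1237 + 182 = 1419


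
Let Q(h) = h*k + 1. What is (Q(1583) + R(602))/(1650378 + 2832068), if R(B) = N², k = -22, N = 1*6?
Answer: -34789/4482446 ≈ -0.0077612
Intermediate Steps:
N = 6
Q(h) = 1 - 22*h (Q(h) = h*(-22) + 1 = -22*h + 1 = 1 - 22*h)
R(B) = 36 (R(B) = 6² = 36)
(Q(1583) + R(602))/(1650378 + 2832068) = ((1 - 22*1583) + 36)/(1650378 + 2832068) = ((1 - 34826) + 36)/4482446 = (-34825 + 36)*(1/4482446) = -34789*1/4482446 = -34789/4482446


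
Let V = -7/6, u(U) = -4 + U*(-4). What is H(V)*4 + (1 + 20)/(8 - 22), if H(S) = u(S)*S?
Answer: -83/18 ≈ -4.6111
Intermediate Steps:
u(U) = -4 - 4*U
V = -7/6 (V = -7*⅙ = -7/6 ≈ -1.1667)
H(S) = S*(-4 - 4*S) (H(S) = (-4 - 4*S)*S = S*(-4 - 4*S))
H(V)*4 + (1 + 20)/(8 - 22) = -4*(-7/6)*(1 - 7/6)*4 + (1 + 20)/(8 - 22) = -4*(-7/6)*(-⅙)*4 + 21/(-14) = -7/9*4 + 21*(-1/14) = -28/9 - 3/2 = -83/18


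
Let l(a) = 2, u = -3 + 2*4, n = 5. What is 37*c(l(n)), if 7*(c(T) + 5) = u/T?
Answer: -2405/14 ≈ -171.79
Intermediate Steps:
u = 5 (u = -3 + 8 = 5)
c(T) = -5 + 5/(7*T) (c(T) = -5 + (5/T)/7 = -5 + 5/(7*T))
37*c(l(n)) = 37*(-5 + (5/7)/2) = 37*(-5 + (5/7)*(½)) = 37*(-5 + 5/14) = 37*(-65/14) = -2405/14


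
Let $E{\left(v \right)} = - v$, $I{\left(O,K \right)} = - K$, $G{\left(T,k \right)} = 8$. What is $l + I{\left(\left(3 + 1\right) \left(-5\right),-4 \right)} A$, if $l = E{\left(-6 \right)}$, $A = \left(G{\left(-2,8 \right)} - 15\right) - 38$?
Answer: $-174$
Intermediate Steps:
$A = -45$ ($A = \left(8 - 15\right) - 38 = -7 - 38 = -45$)
$l = 6$ ($l = \left(-1\right) \left(-6\right) = 6$)
$l + I{\left(\left(3 + 1\right) \left(-5\right),-4 \right)} A = 6 + \left(-1\right) \left(-4\right) \left(-45\right) = 6 + 4 \left(-45\right) = 6 - 180 = -174$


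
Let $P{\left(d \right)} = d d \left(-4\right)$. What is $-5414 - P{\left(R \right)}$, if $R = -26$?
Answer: $-2710$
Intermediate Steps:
$P{\left(d \right)} = - 4 d^{2}$ ($P{\left(d \right)} = d^{2} \left(-4\right) = - 4 d^{2}$)
$-5414 - P{\left(R \right)} = -5414 - - 4 \left(-26\right)^{2} = -5414 - \left(-4\right) 676 = -5414 - -2704 = -5414 + 2704 = -2710$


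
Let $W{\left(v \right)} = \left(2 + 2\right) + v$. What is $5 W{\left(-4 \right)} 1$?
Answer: $0$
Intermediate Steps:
$W{\left(v \right)} = 4 + v$
$5 W{\left(-4 \right)} 1 = 5 \left(4 - 4\right) 1 = 5 \cdot 0 \cdot 1 = 0 \cdot 1 = 0$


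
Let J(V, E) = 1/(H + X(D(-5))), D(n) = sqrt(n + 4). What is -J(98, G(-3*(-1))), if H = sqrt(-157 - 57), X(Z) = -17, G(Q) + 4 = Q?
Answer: 17/503 + I*sqrt(214)/503 ≈ 0.033797 + 0.029083*I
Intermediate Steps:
G(Q) = -4 + Q
D(n) = sqrt(4 + n)
H = I*sqrt(214) (H = sqrt(-214) = I*sqrt(214) ≈ 14.629*I)
J(V, E) = 1/(-17 + I*sqrt(214)) (J(V, E) = 1/(I*sqrt(214) - 17) = 1/(-17 + I*sqrt(214)))
-J(98, G(-3*(-1))) = -(-17/503 - I*sqrt(214)/503) = 17/503 + I*sqrt(214)/503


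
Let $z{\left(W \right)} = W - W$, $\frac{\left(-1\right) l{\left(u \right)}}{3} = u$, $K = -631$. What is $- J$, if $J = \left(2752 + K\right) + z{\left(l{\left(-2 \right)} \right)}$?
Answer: $-2121$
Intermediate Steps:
$l{\left(u \right)} = - 3 u$
$z{\left(W \right)} = 0$
$J = 2121$ ($J = \left(2752 - 631\right) + 0 = 2121 + 0 = 2121$)
$- J = \left(-1\right) 2121 = -2121$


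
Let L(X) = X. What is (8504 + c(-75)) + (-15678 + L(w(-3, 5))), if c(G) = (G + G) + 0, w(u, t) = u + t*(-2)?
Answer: -7337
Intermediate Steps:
w(u, t) = u - 2*t
c(G) = 2*G (c(G) = 2*G + 0 = 2*G)
(8504 + c(-75)) + (-15678 + L(w(-3, 5))) = (8504 + 2*(-75)) + (-15678 + (-3 - 2*5)) = (8504 - 150) + (-15678 + (-3 - 10)) = 8354 + (-15678 - 13) = 8354 - 15691 = -7337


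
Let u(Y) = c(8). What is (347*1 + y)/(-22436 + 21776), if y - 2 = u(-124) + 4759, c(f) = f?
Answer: -1279/165 ≈ -7.7515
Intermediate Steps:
u(Y) = 8
y = 4769 (y = 2 + (8 + 4759) = 2 + 4767 = 4769)
(347*1 + y)/(-22436 + 21776) = (347*1 + 4769)/(-22436 + 21776) = (347 + 4769)/(-660) = 5116*(-1/660) = -1279/165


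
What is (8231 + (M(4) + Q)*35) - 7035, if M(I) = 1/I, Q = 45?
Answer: 11119/4 ≈ 2779.8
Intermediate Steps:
(8231 + (M(4) + Q)*35) - 7035 = (8231 + (1/4 + 45)*35) - 7035 = (8231 + (¼ + 45)*35) - 7035 = (8231 + (181/4)*35) - 7035 = (8231 + 6335/4) - 7035 = 39259/4 - 7035 = 11119/4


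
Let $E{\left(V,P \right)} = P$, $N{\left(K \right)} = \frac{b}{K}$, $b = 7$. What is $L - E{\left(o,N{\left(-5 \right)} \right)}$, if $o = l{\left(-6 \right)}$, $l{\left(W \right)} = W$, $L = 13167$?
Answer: $\frac{65842}{5} \approx 13168.0$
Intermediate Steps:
$o = -6$
$N{\left(K \right)} = \frac{7}{K}$
$L - E{\left(o,N{\left(-5 \right)} \right)} = 13167 - \frac{7}{-5} = 13167 - 7 \left(- \frac{1}{5}\right) = 13167 - - \frac{7}{5} = 13167 + \frac{7}{5} = \frac{65842}{5}$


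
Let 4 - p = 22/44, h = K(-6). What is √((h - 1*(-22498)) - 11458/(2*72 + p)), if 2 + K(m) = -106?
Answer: √1941729530/295 ≈ 149.37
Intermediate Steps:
K(m) = -108 (K(m) = -2 - 106 = -108)
h = -108
p = 7/2 (p = 4 - 22/44 = 4 - 1*½ = 4 - ½ = 7/2 ≈ 3.5000)
√((h - 1*(-22498)) - 11458/(2*72 + p)) = √((-108 - 1*(-22498)) - 11458/(2*72 + 7/2)) = √((-108 + 22498) - 11458/(144 + 7/2)) = √(22390 - 11458/295/2) = √(22390 - 11458*2/295) = √(22390 - 22916/295) = √(6582134/295) = √1941729530/295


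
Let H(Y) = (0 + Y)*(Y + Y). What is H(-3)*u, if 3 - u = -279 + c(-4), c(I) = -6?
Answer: 5184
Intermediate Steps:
H(Y) = 2*Y² (H(Y) = Y*(2*Y) = 2*Y²)
u = 288 (u = 3 - (-279 - 6) = 3 - 1*(-285) = 3 + 285 = 288)
H(-3)*u = (2*(-3)²)*288 = (2*9)*288 = 18*288 = 5184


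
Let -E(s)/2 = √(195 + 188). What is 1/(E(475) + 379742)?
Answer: 189871/72101992516 + √383/72101992516 ≈ 2.6336e-6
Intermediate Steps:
E(s) = -2*√383 (E(s) = -2*√(195 + 188) = -2*√383)
1/(E(475) + 379742) = 1/(-2*√383 + 379742) = 1/(379742 - 2*√383)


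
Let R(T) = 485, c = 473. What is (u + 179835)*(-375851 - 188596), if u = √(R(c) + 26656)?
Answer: -101507326245 - 564447*√27141 ≈ -1.0160e+11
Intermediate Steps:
u = √27141 (u = √(485 + 26656) = √27141 ≈ 164.75)
(u + 179835)*(-375851 - 188596) = (√27141 + 179835)*(-375851 - 188596) = (179835 + √27141)*(-564447) = -101507326245 - 564447*√27141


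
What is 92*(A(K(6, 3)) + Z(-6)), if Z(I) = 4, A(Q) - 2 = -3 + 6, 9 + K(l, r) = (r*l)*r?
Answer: 828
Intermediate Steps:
K(l, r) = -9 + l*r² (K(l, r) = -9 + (r*l)*r = -9 + (l*r)*r = -9 + l*r²)
A(Q) = 5 (A(Q) = 2 + (-3 + 6) = 2 + 3 = 5)
92*(A(K(6, 3)) + Z(-6)) = 92*(5 + 4) = 92*9 = 828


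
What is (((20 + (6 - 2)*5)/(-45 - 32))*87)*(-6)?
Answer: 20880/77 ≈ 271.17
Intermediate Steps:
(((20 + (6 - 2)*5)/(-45 - 32))*87)*(-6) = (((20 + 4*5)/(-77))*87)*(-6) = (((20 + 20)*(-1/77))*87)*(-6) = ((40*(-1/77))*87)*(-6) = -40/77*87*(-6) = -3480/77*(-6) = 20880/77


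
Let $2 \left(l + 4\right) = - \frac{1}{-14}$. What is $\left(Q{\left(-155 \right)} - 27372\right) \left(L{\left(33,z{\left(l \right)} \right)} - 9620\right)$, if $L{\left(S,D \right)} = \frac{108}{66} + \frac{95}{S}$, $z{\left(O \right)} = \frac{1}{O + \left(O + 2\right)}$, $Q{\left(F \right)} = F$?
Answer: $\frac{8734619897}{33} \approx 2.6469 \cdot 10^{8}$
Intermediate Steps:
$l = - \frac{111}{28}$ ($l = -4 + \frac{\left(-1\right) \frac{1}{-14}}{2} = -4 + \frac{\left(-1\right) \left(- \frac{1}{14}\right)}{2} = -4 + \frac{1}{2} \cdot \frac{1}{14} = -4 + \frac{1}{28} = - \frac{111}{28} \approx -3.9643$)
$z{\left(O \right)} = \frac{1}{2 + 2 O}$ ($z{\left(O \right)} = \frac{1}{O + \left(2 + O\right)} = \frac{1}{2 + 2 O}$)
$L{\left(S,D \right)} = \frac{18}{11} + \frac{95}{S}$ ($L{\left(S,D \right)} = 108 \cdot \frac{1}{66} + \frac{95}{S} = \frac{18}{11} + \frac{95}{S}$)
$\left(Q{\left(-155 \right)} - 27372\right) \left(L{\left(33,z{\left(l \right)} \right)} - 9620\right) = \left(-155 - 27372\right) \left(\left(\frac{18}{11} + \frac{95}{33}\right) - 9620\right) = - 27527 \left(\left(\frac{18}{11} + 95 \cdot \frac{1}{33}\right) - 9620\right) = - 27527 \left(\left(\frac{18}{11} + \frac{95}{33}\right) - 9620\right) = - 27527 \left(\frac{149}{33} - 9620\right) = \left(-27527\right) \left(- \frac{317311}{33}\right) = \frac{8734619897}{33}$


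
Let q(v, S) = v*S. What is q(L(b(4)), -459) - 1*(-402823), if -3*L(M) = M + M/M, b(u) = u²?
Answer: 405424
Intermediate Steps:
L(M) = -⅓ - M/3 (L(M) = -(M + M/M)/3 = -(M + 1)/3 = -(1 + M)/3 = -⅓ - M/3)
q(v, S) = S*v
q(L(b(4)), -459) - 1*(-402823) = -459*(-⅓ - ⅓*4²) - 1*(-402823) = -459*(-⅓ - ⅓*16) + 402823 = -459*(-⅓ - 16/3) + 402823 = -459*(-17/3) + 402823 = 2601 + 402823 = 405424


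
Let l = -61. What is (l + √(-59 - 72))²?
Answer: (61 - I*√131)² ≈ 3590.0 - 1396.4*I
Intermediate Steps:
(l + √(-59 - 72))² = (-61 + √(-59 - 72))² = (-61 + √(-131))² = (-61 + I*√131)²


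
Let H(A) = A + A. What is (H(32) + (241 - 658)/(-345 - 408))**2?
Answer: 262537209/63001 ≈ 4167.2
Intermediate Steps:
H(A) = 2*A
(H(32) + (241 - 658)/(-345 - 408))**2 = (2*32 + (241 - 658)/(-345 - 408))**2 = (64 - 417/(-753))**2 = (64 - 417*(-1/753))**2 = (64 + 139/251)**2 = (16203/251)**2 = 262537209/63001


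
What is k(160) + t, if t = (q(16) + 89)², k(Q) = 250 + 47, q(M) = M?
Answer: 11322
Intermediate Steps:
k(Q) = 297
t = 11025 (t = (16 + 89)² = 105² = 11025)
k(160) + t = 297 + 11025 = 11322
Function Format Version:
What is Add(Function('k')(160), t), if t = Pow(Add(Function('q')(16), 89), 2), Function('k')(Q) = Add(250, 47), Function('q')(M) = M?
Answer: 11322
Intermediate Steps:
Function('k')(Q) = 297
t = 11025 (t = Pow(Add(16, 89), 2) = Pow(105, 2) = 11025)
Add(Function('k')(160), t) = Add(297, 11025) = 11322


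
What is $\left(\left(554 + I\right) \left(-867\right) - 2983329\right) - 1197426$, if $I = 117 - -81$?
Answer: $-4832739$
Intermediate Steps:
$I = 198$ ($I = 117 + 81 = 198$)
$\left(\left(554 + I\right) \left(-867\right) - 2983329\right) - 1197426 = \left(\left(554 + 198\right) \left(-867\right) - 2983329\right) - 1197426 = \left(752 \left(-867\right) - 2983329\right) - 1197426 = \left(-651984 - 2983329\right) - 1197426 = -3635313 - 1197426 = -4832739$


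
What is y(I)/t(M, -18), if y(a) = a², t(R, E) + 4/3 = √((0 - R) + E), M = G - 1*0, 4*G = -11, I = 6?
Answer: -1728/613 - 648*I*√61/613 ≈ -2.8189 - 8.2562*I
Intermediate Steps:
G = -11/4 (G = (¼)*(-11) = -11/4 ≈ -2.7500)
M = -11/4 (M = -11/4 - 1*0 = -11/4 + 0 = -11/4 ≈ -2.7500)
t(R, E) = -4/3 + √(E - R) (t(R, E) = -4/3 + √((0 - R) + E) = -4/3 + √(-R + E) = -4/3 + √(E - R))
y(I)/t(M, -18) = 6²/(-4/3 + √(-18 - 1*(-11/4))) = 36/(-4/3 + √(-18 + 11/4)) = 36/(-4/3 + √(-61/4)) = 36/(-4/3 + I*√61/2)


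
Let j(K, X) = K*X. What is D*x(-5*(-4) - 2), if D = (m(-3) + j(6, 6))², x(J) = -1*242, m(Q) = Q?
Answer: -263538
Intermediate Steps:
x(J) = -242
D = 1089 (D = (-3 + 6*6)² = (-3 + 36)² = 33² = 1089)
D*x(-5*(-4) - 2) = 1089*(-242) = -263538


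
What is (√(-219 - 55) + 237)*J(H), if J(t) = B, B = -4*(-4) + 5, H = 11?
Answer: 4977 + 21*I*√274 ≈ 4977.0 + 347.61*I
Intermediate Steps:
B = 21 (B = -4*(-4) + 5 = 16 + 5 = 21)
J(t) = 21
(√(-219 - 55) + 237)*J(H) = (√(-219 - 55) + 237)*21 = (√(-274) + 237)*21 = (I*√274 + 237)*21 = (237 + I*√274)*21 = 4977 + 21*I*√274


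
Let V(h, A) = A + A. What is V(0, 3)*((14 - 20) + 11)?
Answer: 30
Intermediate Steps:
V(h, A) = 2*A
V(0, 3)*((14 - 20) + 11) = (2*3)*((14 - 20) + 11) = 6*(-6 + 11) = 6*5 = 30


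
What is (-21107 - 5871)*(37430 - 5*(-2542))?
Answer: -1352676920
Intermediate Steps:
(-21107 - 5871)*(37430 - 5*(-2542)) = -26978*(37430 + 12710) = -26978*50140 = -1352676920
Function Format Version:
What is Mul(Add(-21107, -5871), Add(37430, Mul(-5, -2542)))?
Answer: -1352676920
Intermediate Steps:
Mul(Add(-21107, -5871), Add(37430, Mul(-5, -2542))) = Mul(-26978, Add(37430, 12710)) = Mul(-26978, 50140) = -1352676920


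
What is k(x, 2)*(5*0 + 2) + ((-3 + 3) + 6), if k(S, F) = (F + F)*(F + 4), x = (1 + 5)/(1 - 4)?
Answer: 54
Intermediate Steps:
x = -2 (x = 6/(-3) = 6*(-1/3) = -2)
k(S, F) = 2*F*(4 + F) (k(S, F) = (2*F)*(4 + F) = 2*F*(4 + F))
k(x, 2)*(5*0 + 2) + ((-3 + 3) + 6) = (2*2*(4 + 2))*(5*0 + 2) + ((-3 + 3) + 6) = (2*2*6)*(0 + 2) + (0 + 6) = 24*2 + 6 = 48 + 6 = 54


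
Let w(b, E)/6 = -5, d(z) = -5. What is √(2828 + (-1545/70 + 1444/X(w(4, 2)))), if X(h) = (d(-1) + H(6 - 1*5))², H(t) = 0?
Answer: √14032074/70 ≈ 53.513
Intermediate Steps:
w(b, E) = -30 (w(b, E) = 6*(-5) = -30)
X(h) = 25 (X(h) = (-5 + 0)² = (-5)² = 25)
√(2828 + (-1545/70 + 1444/X(w(4, 2)))) = √(2828 + (-1545/70 + 1444/25)) = √(2828 + (-1545*1/70 + 1444*(1/25))) = √(2828 + (-309/14 + 1444/25)) = √(2828 + 12491/350) = √(1002291/350) = √14032074/70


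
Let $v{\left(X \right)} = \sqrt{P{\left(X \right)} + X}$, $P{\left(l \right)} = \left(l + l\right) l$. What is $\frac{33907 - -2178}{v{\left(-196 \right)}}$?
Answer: $\frac{5155 \sqrt{391}}{782} \approx 130.35$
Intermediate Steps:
$P{\left(l \right)} = 2 l^{2}$ ($P{\left(l \right)} = 2 l l = 2 l^{2}$)
$v{\left(X \right)} = \sqrt{X + 2 X^{2}}$ ($v{\left(X \right)} = \sqrt{2 X^{2} + X} = \sqrt{X + 2 X^{2}}$)
$\frac{33907 - -2178}{v{\left(-196 \right)}} = \frac{33907 - -2178}{\sqrt{- 196 \left(1 + 2 \left(-196\right)\right)}} = \frac{33907 + 2178}{\sqrt{- 196 \left(1 - 392\right)}} = \frac{36085}{\sqrt{\left(-196\right) \left(-391\right)}} = \frac{36085}{\sqrt{76636}} = \frac{36085}{14 \sqrt{391}} = 36085 \frac{\sqrt{391}}{5474} = \frac{5155 \sqrt{391}}{782}$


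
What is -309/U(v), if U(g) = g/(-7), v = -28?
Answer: -309/4 ≈ -77.250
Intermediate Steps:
U(g) = -g/7 (U(g) = g*(-⅐) = -g/7)
-309/U(v) = -309/((-⅐*(-28))) = -309/4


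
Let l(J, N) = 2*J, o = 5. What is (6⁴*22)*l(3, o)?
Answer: 171072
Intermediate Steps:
(6⁴*22)*l(3, o) = (6⁴*22)*(2*3) = (1296*22)*6 = 28512*6 = 171072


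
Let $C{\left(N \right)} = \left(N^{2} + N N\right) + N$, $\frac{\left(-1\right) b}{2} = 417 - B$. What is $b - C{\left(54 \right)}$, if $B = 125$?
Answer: $-6470$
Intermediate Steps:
$b = -584$ ($b = - 2 \left(417 - 125\right) = \left(-2\right) 292 = -584$)
$C{\left(N \right)} = N + 2 N^{2}$ ($C{\left(N \right)} = \left(N^{2} + N^{2}\right) + N = 2 N^{2} + N = N + 2 N^{2}$)
$b - C{\left(54 \right)} = -584 - 54 \left(1 + 2 \cdot 54\right) = -584 - 54 \left(1 + 108\right) = -584 - 54 \cdot 109 = -584 - 5886 = -6470$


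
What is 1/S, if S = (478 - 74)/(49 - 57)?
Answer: -2/101 ≈ -0.019802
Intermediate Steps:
S = -101/2 (S = 404/(-8) = 404*(-⅛) = -101/2 ≈ -50.500)
1/S = 1/(-101/2) = -2/101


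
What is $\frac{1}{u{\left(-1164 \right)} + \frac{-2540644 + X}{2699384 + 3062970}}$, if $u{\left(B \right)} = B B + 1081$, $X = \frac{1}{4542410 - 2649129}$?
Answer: $\frac{10909755343474}{14793372511224831135} \approx 7.3748 \cdot 10^{-7}$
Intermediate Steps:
$X = \frac{1}{1893281} \approx 5.2818 \cdot 10^{-7}$
$u{\left(B \right)} = 1081 + B^{2}$ ($u{\left(B \right)} = B^{2} + 1081 = 1081 + B^{2}$)
$\frac{1}{u{\left(-1164 \right)} + \frac{-2540644 + X}{2699384 + 3062970}} = \frac{1}{\left(1081 + \left(-1164\right)^{2}\right) + \frac{-2540644 + \frac{1}{1893281}}{2699384 + 3062970}} = \frac{1}{\left(1081 + 1354896\right) - \frac{4810153012963}{1893281 \cdot 5762354}} = \frac{1}{1355977 - \frac{4810153012963}{10909755343474}} = \frac{1}{\frac{14793372511224831135}{10909755343474}} = \frac{10909755343474}{14793372511224831135}$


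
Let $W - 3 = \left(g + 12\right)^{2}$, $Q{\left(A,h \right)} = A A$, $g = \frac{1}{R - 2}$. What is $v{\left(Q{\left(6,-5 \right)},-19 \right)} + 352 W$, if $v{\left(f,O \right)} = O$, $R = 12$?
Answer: $\frac{1314333}{25} \approx 52573.0$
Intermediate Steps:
$g = \frac{1}{10}$ ($g = \frac{1}{12 - 2} = \frac{1}{10} \approx 0.1$)
$Q{\left(A,h \right)} = A^{2}$
$W = \frac{14941}{100}$ ($W = 3 + \left(\frac{1}{10} + 12\right)^{2} = 3 + \left(\frac{121}{10}\right)^{2} = 3 + \frac{14641}{100} = \frac{14941}{100} \approx 149.41$)
$v{\left(Q{\left(6,-5 \right)},-19 \right)} + 352 W = -19 + 352 \cdot \frac{14941}{100} = -19 + \frac{1314808}{25} = \frac{1314333}{25}$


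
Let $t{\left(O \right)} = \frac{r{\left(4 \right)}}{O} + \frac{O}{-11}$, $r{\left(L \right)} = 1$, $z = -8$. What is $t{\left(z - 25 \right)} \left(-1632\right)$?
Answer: $- \frac{53312}{11} \approx -4846.5$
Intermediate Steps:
$t{\left(O \right)} = \frac{1}{O} - \frac{O}{11}$ ($t{\left(O \right)} = 1 \frac{1}{O} + \frac{O}{-11} = \frac{1}{O} + O \left(- \frac{1}{11}\right) = \frac{1}{O} - \frac{O}{11}$)
$t{\left(z - 25 \right)} \left(-1632\right) = \left(\frac{1}{-8 - 25} - \frac{-8 - 25}{11}\right) \left(-1632\right) = \left(\frac{1}{-33} - -3\right) \left(-1632\right) = \left(- \frac{1}{33} + 3\right) \left(-1632\right) = \frac{98}{33} \left(-1632\right) = - \frac{53312}{11}$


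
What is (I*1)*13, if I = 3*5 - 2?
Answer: 169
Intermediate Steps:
I = 13 (I = 15 - 2 = 13)
(I*1)*13 = (13*1)*13 = 13*13 = 169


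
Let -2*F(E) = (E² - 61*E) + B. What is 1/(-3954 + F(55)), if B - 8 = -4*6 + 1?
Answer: -2/7563 ≈ -0.00026445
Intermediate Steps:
B = -15 (B = 8 + (-4*6 + 1) = 8 + (-24 + 1) = 8 - 23 = -15)
F(E) = 15/2 - E²/2 + 61*E/2 (F(E) = -((E² - 61*E) - 15)/2 = -(-15 + E² - 61*E)/2 = 15/2 - E²/2 + 61*E/2)
1/(-3954 + F(55)) = 1/(-3954 + (15/2 - ½*55² + (61/2)*55)) = 1/(-3954 + (15/2 - ½*3025 + 3355/2)) = 1/(-3954 + (15/2 - 3025/2 + 3355/2)) = 1/(-3954 + 345/2) = 1/(-7563/2) = -2/7563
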